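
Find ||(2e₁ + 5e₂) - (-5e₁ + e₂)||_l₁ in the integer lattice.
11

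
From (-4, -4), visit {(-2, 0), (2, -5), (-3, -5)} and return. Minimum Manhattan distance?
22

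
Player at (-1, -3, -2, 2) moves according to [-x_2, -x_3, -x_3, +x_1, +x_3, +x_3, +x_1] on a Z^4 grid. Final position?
(1, -4, -2, 2)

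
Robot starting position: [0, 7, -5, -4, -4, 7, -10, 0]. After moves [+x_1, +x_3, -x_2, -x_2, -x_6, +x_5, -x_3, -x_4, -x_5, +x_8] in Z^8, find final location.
(1, 5, -5, -5, -4, 6, -10, 1)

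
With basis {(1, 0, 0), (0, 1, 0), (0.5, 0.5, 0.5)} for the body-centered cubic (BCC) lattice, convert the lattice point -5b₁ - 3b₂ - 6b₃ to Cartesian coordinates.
(-8, -6, -3)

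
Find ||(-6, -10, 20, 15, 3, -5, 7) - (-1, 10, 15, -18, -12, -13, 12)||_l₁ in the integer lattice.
91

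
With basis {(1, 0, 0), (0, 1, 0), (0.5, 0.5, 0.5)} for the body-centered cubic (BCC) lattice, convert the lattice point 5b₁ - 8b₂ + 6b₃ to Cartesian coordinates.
(8, -5, 3)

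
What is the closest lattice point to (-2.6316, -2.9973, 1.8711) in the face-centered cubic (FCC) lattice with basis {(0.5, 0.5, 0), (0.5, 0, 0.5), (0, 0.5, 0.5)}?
(-3, -3, 2)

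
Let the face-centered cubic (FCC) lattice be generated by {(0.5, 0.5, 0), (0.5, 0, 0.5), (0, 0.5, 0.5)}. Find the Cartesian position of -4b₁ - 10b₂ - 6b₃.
(-7, -5, -8)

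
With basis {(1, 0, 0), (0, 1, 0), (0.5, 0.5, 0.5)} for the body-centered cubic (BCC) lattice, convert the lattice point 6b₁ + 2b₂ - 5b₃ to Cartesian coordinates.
(3.5, -0.5, -2.5)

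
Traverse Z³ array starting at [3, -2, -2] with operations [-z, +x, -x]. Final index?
(3, -2, -3)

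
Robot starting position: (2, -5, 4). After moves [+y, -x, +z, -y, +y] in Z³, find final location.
(1, -4, 5)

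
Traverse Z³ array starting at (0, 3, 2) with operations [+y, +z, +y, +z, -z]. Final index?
(0, 5, 3)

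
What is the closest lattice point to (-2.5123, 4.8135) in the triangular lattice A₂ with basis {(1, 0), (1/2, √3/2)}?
(-2.5, 4.33)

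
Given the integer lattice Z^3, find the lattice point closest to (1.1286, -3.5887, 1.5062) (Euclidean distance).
(1, -4, 2)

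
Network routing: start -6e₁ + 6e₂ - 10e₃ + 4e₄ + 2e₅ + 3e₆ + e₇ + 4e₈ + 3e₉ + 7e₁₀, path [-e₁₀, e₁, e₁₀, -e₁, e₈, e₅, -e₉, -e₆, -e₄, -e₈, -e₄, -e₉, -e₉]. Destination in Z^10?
(-6, 6, -10, 2, 3, 2, 1, 4, 0, 7)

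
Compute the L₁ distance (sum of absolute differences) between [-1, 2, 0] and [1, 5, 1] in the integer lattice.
6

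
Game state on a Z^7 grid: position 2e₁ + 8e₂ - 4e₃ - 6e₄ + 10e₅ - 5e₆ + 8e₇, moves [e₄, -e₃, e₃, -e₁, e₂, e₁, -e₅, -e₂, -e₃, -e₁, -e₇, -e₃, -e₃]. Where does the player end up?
(1, 8, -7, -5, 9, -5, 7)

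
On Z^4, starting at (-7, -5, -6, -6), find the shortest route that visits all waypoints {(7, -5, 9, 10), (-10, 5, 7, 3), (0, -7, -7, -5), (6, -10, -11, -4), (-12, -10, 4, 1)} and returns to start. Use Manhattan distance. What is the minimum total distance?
150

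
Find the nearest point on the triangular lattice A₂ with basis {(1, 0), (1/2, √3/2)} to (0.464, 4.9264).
(0, 5.196)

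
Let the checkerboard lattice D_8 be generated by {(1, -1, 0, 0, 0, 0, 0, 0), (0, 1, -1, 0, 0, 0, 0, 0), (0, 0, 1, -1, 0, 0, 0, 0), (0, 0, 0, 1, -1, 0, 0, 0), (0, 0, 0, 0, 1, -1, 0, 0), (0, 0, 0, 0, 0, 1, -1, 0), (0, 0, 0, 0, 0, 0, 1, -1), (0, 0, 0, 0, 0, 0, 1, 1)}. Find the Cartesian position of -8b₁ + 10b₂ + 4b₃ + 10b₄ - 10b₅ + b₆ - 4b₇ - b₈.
(-8, 18, -6, 6, -20, 11, -6, 3)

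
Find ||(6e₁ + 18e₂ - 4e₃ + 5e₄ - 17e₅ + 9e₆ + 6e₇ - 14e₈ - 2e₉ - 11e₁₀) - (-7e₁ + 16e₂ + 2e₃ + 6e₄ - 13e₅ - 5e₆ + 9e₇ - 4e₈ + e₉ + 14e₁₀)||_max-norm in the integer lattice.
25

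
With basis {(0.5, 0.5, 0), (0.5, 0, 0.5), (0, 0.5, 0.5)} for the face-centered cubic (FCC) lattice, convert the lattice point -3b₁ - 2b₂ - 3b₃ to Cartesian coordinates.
(-2.5, -3, -2.5)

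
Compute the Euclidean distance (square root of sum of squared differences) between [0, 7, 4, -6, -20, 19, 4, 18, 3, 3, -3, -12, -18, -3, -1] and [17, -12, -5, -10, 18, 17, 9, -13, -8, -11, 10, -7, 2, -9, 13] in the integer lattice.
65.7571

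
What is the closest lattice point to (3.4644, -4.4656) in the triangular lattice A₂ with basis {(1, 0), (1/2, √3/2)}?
(3.5, -4.33)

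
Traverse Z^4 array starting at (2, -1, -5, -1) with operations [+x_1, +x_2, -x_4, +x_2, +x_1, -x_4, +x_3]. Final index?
(4, 1, -4, -3)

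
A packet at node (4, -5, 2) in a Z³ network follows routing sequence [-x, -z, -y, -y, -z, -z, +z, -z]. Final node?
(3, -7, -1)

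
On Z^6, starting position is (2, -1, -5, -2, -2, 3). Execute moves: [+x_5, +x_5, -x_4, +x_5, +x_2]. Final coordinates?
(2, 0, -5, -3, 1, 3)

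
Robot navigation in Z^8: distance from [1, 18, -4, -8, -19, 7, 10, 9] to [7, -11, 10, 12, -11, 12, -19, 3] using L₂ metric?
49.3862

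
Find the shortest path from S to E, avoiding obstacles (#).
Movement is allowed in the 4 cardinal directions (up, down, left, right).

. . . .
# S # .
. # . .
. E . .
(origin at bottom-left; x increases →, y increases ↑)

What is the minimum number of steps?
8
(one shortest path: (1, 2) → (1, 3) → (2, 3) → (3, 3) → (3, 2) → (3, 1) → (2, 1) → (2, 0) → (1, 0))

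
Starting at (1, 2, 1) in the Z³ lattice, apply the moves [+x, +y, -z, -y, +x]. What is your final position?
(3, 2, 0)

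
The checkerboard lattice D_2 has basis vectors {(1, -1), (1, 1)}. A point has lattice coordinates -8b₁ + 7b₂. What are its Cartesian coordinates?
(-1, 15)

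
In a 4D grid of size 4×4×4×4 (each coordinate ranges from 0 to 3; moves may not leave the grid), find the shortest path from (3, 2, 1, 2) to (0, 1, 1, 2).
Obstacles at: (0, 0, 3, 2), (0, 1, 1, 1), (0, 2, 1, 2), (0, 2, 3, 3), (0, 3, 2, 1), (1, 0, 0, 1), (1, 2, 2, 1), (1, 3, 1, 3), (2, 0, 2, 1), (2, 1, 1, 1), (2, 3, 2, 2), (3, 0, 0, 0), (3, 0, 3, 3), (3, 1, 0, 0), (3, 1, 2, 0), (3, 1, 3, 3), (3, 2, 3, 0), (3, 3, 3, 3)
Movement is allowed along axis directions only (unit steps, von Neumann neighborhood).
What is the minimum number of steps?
4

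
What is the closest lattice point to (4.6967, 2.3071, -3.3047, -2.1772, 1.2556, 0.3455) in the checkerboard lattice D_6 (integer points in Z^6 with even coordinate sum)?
(5, 2, -3, -2, 1, 1)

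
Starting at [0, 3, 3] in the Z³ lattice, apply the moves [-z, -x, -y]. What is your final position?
(-1, 2, 2)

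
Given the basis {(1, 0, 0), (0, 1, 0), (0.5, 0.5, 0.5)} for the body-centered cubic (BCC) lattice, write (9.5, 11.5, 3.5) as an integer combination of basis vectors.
6b₁ + 8b₂ + 7b₃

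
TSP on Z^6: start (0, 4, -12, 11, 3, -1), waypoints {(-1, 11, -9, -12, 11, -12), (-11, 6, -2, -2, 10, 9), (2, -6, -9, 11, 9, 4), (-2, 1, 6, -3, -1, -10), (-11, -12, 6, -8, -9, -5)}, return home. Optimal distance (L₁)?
284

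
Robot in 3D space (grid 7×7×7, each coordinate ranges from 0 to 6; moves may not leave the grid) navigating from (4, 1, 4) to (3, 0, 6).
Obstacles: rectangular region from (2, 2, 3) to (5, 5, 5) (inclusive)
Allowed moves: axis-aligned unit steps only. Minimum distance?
4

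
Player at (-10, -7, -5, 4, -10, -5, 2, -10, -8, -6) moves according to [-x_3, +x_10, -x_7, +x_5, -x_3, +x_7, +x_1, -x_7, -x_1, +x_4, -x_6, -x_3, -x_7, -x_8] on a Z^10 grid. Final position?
(-10, -7, -8, 5, -9, -6, 0, -11, -8, -5)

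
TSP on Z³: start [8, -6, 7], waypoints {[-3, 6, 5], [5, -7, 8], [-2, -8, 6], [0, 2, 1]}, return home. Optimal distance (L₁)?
64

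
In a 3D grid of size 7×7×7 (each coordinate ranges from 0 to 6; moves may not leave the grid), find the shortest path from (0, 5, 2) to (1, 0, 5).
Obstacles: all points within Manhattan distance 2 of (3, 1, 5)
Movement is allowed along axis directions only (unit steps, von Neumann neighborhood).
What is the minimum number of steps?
9
(one shortest path: (0, 5, 2) → (1, 5, 2) → (1, 4, 2) → (1, 3, 2) → (1, 2, 2) → (1, 1, 2) → (1, 0, 2) → (1, 0, 3) → (1, 0, 4) → (1, 0, 5))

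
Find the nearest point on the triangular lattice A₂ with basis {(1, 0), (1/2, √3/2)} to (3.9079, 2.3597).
(3.5, 2.598)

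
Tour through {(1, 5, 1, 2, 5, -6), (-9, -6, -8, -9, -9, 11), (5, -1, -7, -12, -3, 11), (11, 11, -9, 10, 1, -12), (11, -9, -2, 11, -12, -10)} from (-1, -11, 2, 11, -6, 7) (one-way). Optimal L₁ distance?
214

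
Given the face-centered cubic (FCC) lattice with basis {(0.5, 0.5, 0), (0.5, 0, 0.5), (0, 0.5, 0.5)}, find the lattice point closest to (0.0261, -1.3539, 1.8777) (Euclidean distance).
(0, -1, 2)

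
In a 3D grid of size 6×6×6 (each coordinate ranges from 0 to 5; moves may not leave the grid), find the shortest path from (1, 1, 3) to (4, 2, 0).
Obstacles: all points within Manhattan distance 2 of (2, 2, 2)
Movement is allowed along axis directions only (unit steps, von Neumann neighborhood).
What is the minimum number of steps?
9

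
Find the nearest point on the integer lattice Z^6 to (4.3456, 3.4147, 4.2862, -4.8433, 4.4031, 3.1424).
(4, 3, 4, -5, 4, 3)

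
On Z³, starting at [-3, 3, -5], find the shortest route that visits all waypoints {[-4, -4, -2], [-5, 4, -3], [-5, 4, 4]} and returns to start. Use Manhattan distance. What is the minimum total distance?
38
(one optimal route: (-3, 3, -5) → (-4, -4, -2) → (-5, 4, 4) → (-5, 4, -3) → (-3, 3, -5))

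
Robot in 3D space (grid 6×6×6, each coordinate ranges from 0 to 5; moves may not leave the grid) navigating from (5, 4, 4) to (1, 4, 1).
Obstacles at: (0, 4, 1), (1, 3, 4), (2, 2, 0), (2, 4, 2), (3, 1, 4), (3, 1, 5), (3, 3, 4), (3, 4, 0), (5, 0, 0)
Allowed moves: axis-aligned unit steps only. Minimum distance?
7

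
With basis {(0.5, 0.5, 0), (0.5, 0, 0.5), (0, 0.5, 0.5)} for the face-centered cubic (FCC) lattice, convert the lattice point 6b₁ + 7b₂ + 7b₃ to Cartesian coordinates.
(6.5, 6.5, 7)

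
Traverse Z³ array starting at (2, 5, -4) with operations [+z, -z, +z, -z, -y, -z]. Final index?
(2, 4, -5)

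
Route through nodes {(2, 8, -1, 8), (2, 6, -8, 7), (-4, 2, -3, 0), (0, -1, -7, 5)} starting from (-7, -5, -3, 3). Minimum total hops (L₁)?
51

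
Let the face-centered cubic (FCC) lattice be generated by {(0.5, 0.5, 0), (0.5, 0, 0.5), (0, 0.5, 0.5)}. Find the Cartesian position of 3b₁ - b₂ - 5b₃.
(1, -1, -3)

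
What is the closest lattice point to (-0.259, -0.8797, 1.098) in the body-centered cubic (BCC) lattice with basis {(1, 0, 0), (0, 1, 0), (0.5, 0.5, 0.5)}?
(0, -1, 1)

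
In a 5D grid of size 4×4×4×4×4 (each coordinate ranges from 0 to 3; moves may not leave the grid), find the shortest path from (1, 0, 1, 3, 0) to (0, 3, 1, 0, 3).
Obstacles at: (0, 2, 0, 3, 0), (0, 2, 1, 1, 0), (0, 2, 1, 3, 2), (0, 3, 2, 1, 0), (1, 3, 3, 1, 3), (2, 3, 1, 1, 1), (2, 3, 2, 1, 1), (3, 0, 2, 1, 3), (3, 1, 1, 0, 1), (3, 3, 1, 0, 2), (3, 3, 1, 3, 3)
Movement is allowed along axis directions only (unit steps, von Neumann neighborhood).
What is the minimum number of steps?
10
(one shortest path: (1, 0, 1, 3, 0) → (0, 0, 1, 3, 0) → (0, 1, 1, 3, 0) → (0, 2, 1, 3, 0) → (0, 3, 1, 3, 0) → (0, 3, 1, 2, 0) → (0, 3, 1, 1, 0) → (0, 3, 1, 0, 0) → (0, 3, 1, 0, 1) → (0, 3, 1, 0, 2) → (0, 3, 1, 0, 3))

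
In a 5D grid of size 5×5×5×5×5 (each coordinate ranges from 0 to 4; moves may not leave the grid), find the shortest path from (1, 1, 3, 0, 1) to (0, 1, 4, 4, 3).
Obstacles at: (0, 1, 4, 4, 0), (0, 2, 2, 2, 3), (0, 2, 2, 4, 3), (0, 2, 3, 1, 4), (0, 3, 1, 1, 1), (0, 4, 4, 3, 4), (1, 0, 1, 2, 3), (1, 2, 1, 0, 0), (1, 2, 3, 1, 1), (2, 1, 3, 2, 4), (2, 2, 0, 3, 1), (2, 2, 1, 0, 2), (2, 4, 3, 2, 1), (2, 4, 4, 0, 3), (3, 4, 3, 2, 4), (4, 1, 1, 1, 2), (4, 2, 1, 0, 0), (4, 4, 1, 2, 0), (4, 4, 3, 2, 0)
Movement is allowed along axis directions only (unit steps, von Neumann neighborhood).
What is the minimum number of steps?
8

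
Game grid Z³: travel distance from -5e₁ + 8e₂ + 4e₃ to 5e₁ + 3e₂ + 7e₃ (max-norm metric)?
10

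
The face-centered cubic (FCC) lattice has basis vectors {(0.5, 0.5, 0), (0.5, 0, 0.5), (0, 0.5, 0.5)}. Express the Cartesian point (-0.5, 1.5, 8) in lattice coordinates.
-7b₁ + 6b₂ + 10b₃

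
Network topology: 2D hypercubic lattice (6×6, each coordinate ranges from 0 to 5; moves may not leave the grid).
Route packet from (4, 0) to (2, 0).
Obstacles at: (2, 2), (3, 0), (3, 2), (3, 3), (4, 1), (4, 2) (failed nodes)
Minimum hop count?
14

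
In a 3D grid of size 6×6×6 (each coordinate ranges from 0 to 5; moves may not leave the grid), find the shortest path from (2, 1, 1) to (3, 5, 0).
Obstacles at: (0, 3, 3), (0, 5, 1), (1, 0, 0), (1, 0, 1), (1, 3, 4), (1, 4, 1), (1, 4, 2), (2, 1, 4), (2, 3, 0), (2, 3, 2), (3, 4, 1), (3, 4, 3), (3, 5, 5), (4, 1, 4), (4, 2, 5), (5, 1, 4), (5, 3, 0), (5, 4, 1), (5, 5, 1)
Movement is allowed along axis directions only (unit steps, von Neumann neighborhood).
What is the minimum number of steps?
6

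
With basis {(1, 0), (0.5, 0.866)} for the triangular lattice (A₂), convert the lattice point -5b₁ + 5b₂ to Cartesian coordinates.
(-2.5, 4.33)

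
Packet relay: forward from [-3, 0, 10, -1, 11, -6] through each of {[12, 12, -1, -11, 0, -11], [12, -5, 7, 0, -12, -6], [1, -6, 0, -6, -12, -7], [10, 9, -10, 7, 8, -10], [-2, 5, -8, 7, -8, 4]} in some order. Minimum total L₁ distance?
212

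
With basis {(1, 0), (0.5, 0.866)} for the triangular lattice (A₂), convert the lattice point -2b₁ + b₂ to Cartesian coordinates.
(-1.5, 0.866)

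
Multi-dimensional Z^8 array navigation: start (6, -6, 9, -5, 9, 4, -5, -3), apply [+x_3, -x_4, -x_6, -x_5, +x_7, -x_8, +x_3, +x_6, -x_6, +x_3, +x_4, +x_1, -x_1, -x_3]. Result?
(6, -6, 11, -5, 8, 3, -4, -4)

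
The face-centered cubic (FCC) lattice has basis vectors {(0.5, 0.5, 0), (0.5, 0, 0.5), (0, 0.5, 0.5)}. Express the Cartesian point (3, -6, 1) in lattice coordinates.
-4b₁ + 10b₂ - 8b₃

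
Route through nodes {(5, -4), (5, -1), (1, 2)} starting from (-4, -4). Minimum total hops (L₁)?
19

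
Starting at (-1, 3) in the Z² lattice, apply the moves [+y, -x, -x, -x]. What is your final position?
(-4, 4)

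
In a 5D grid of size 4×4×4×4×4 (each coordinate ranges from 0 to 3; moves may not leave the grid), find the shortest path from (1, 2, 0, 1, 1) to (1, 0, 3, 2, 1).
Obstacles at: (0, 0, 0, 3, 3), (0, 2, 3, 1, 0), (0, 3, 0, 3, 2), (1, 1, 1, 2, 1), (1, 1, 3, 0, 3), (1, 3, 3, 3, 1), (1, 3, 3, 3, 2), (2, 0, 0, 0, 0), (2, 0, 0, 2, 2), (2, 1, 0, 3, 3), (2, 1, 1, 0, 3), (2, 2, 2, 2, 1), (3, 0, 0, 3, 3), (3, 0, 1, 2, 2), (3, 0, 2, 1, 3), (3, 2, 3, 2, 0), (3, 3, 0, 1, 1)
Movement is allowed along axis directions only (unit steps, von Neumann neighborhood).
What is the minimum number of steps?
6
(one shortest path: (1, 2, 0, 1, 1) → (1, 1, 0, 1, 1) → (1, 0, 0, 1, 1) → (1, 0, 1, 1, 1) → (1, 0, 2, 1, 1) → (1, 0, 3, 1, 1) → (1, 0, 3, 2, 1))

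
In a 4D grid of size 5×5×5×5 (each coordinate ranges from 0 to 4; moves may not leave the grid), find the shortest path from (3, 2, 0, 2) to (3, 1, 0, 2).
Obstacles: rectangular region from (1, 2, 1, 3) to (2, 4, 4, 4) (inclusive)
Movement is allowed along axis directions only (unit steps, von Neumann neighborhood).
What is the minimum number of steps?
1
(one shortest path: (3, 2, 0, 2) → (3, 1, 0, 2))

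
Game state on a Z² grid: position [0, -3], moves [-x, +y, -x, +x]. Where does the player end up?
(-1, -2)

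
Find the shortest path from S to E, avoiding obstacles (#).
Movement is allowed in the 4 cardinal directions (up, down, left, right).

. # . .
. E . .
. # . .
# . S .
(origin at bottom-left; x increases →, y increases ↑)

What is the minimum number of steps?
3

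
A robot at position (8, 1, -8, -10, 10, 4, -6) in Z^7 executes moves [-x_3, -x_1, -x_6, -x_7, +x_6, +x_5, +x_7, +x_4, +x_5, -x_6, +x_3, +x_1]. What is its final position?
(8, 1, -8, -9, 12, 3, -6)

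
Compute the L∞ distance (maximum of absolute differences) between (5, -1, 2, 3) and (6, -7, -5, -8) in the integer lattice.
11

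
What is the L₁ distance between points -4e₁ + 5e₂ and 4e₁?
13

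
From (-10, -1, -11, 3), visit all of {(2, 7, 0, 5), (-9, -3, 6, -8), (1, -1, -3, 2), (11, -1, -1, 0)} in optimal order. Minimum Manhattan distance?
95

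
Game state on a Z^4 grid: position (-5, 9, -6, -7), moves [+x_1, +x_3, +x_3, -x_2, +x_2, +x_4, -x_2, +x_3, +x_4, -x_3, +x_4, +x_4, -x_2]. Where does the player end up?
(-4, 7, -4, -3)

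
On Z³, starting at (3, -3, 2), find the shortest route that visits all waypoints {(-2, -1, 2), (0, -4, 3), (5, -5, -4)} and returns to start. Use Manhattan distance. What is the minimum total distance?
36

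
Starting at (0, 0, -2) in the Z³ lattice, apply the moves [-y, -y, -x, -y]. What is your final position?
(-1, -3, -2)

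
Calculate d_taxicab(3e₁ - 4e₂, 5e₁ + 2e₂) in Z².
8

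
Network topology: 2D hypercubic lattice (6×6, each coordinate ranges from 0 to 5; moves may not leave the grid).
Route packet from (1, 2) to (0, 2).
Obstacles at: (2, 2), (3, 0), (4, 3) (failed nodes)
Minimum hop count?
1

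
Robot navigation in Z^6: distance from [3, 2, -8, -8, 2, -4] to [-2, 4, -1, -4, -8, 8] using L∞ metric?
12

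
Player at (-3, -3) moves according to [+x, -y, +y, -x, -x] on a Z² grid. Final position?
(-4, -3)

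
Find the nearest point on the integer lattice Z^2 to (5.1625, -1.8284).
(5, -2)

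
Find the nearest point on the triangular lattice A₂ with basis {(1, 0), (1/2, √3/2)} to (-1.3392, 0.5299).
(-1.5, 0.866)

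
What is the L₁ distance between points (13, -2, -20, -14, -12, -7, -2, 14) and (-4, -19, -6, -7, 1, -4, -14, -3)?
100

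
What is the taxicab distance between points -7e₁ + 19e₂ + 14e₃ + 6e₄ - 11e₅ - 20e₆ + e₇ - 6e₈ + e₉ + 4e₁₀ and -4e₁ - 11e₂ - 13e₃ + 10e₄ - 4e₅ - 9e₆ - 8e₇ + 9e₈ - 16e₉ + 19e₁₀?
138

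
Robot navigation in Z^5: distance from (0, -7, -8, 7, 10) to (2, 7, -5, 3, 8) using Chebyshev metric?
14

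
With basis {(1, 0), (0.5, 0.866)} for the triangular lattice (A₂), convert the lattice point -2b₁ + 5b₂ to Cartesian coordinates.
(0.5, 4.33)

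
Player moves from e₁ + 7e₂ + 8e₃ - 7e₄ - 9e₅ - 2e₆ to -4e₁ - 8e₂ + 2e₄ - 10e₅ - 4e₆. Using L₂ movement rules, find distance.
20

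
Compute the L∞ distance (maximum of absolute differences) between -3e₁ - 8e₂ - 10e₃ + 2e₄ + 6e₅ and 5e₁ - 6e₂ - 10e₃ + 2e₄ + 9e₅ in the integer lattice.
8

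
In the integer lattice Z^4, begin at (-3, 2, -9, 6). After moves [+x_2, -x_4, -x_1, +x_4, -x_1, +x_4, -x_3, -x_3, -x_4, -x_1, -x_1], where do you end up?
(-7, 3, -11, 6)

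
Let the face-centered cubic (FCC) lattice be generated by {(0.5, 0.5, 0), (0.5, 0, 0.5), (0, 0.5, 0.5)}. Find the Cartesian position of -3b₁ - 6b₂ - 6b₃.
(-4.5, -4.5, -6)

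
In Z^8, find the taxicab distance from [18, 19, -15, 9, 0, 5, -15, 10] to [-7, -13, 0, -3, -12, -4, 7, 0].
137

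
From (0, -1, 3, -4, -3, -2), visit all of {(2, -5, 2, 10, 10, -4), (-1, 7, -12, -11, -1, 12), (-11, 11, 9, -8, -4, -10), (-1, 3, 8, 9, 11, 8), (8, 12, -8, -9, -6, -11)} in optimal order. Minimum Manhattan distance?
216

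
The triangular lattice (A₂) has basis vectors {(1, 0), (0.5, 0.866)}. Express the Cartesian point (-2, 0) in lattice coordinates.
-2b₁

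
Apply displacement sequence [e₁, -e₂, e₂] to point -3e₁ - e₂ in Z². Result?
(-2, -1)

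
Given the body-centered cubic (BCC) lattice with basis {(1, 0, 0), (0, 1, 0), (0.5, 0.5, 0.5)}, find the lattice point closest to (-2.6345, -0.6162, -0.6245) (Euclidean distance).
(-2.5, -0.5, -0.5)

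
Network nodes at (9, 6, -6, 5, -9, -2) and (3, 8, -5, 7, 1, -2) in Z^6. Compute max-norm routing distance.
10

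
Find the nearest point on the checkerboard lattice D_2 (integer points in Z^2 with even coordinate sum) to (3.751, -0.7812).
(3, -1)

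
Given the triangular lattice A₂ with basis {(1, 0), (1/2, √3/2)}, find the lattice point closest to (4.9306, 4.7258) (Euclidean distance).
(5, 5.196)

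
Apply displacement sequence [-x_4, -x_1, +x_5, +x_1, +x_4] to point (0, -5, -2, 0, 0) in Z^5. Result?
(0, -5, -2, 0, 1)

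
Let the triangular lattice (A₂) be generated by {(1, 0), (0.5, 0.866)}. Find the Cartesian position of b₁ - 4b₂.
(-1, -3.464)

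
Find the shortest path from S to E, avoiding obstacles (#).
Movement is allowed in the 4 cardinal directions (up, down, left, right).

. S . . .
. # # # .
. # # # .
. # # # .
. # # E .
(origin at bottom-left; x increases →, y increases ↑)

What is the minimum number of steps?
8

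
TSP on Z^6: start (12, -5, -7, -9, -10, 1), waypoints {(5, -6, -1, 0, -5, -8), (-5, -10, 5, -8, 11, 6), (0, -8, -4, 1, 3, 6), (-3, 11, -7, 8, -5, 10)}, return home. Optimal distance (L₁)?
232
(one optimal route: (12, -5, -7, -9, -10, 1) → (5, -6, -1, 0, -5, -8) → (-3, 11, -7, 8, -5, 10) → (0, -8, -4, 1, 3, 6) → (-5, -10, 5, -8, 11, 6) → (12, -5, -7, -9, -10, 1))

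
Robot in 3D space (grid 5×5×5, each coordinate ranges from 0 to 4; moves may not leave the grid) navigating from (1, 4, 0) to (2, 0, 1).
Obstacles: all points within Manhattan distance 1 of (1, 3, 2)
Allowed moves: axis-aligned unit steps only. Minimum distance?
6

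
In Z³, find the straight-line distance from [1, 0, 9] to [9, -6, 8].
10.0499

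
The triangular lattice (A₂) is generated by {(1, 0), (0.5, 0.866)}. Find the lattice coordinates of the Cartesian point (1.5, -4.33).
4b₁ - 5b₂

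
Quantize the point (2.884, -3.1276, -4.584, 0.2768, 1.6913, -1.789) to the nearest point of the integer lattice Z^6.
(3, -3, -5, 0, 2, -2)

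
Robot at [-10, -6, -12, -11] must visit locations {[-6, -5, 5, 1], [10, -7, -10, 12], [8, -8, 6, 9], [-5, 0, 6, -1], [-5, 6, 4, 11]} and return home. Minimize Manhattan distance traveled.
162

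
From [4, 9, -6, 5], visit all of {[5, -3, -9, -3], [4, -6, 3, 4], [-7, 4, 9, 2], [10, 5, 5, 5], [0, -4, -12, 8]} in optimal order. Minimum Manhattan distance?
114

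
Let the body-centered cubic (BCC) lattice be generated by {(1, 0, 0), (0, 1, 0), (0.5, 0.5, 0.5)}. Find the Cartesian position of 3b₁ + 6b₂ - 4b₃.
(1, 4, -2)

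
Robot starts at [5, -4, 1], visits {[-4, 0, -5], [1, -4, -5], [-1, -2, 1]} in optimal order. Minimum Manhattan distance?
27
(one optimal route: (5, -4, 1) → (-1, -2, 1) → (1, -4, -5) → (-4, 0, -5))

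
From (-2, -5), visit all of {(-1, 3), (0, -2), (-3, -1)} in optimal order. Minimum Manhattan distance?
15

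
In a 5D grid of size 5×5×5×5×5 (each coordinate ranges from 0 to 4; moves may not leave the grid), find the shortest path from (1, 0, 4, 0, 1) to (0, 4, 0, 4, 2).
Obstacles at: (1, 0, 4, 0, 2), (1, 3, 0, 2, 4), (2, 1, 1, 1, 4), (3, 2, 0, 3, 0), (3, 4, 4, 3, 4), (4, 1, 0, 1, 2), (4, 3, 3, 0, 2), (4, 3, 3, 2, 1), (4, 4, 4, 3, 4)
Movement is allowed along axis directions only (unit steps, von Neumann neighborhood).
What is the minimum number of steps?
14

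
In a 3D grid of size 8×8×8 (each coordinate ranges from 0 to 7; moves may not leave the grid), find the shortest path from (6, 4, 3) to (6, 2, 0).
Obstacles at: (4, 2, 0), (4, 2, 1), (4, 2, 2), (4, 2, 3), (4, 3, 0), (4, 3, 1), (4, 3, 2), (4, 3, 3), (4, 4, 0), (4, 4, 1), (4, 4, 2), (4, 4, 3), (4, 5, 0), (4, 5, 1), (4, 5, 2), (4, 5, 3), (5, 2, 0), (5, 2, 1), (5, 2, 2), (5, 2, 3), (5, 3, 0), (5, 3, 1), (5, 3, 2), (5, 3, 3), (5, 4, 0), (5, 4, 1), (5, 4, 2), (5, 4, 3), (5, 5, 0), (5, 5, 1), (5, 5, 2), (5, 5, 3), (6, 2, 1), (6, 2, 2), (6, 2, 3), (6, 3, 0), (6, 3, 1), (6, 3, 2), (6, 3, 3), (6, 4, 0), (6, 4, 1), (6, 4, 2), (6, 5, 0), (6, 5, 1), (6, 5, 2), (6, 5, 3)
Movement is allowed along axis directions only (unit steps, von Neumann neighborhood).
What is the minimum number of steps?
7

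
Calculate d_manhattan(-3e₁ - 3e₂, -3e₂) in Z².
3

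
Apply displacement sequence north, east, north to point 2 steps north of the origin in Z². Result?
(1, 4)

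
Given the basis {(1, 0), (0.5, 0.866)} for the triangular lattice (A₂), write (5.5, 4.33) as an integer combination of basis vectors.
3b₁ + 5b₂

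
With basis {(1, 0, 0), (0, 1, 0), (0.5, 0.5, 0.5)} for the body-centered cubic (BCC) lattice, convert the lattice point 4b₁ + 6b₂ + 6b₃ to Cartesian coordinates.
(7, 9, 3)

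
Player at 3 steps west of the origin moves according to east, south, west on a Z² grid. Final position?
(-3, -1)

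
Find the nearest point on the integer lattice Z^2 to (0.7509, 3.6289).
(1, 4)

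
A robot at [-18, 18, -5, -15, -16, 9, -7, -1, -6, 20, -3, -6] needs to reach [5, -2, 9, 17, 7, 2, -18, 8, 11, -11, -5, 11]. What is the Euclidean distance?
66.873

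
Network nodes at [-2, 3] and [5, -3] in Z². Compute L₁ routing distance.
13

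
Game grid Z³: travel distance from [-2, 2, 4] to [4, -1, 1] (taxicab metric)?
12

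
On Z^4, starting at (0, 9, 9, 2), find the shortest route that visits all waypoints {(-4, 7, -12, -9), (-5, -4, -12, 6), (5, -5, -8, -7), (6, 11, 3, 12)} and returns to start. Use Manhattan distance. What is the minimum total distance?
164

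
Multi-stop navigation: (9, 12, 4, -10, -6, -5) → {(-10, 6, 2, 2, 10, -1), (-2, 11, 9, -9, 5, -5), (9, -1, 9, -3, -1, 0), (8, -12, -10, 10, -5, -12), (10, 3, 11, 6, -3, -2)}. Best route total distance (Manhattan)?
193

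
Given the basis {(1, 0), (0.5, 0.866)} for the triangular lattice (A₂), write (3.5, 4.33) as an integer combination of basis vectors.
b₁ + 5b₂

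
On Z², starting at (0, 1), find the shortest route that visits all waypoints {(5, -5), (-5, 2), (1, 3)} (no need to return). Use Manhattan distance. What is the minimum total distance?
25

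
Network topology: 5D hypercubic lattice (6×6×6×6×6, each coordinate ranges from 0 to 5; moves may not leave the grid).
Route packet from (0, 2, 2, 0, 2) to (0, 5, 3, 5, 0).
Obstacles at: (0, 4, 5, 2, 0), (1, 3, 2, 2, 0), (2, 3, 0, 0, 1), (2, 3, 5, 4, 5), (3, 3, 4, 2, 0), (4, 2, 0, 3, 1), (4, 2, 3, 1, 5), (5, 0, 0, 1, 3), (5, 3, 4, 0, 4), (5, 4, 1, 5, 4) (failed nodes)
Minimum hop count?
11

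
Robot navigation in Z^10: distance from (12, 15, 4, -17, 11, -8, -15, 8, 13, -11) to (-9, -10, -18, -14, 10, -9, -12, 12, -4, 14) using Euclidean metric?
50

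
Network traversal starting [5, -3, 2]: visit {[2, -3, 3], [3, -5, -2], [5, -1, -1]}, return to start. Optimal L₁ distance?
24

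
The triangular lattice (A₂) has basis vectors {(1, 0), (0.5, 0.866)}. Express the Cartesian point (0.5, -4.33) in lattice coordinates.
3b₁ - 5b₂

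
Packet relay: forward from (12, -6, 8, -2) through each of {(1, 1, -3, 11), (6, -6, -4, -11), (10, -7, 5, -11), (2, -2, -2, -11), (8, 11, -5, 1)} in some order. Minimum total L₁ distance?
95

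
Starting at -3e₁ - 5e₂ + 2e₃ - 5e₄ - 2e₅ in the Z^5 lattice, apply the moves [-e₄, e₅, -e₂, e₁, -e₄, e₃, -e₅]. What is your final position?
(-2, -6, 3, -7, -2)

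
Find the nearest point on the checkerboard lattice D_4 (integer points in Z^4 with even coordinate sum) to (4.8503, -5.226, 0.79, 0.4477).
(5, -5, 1, 1)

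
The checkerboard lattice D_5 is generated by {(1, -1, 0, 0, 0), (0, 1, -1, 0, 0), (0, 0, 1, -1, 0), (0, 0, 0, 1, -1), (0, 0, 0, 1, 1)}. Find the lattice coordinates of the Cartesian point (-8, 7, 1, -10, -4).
-8b₁ - b₂ - 3b₄ - 7b₅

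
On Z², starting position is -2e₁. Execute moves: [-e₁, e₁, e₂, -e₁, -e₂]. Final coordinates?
(-3, 0)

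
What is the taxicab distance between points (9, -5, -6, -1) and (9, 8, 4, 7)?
31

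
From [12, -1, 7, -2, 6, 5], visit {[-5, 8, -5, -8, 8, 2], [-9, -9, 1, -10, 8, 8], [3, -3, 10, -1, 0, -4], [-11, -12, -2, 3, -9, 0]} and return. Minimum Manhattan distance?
212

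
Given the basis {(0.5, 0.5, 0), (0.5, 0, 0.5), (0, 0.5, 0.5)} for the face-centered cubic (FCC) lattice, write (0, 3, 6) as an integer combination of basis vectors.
-3b₁ + 3b₂ + 9b₃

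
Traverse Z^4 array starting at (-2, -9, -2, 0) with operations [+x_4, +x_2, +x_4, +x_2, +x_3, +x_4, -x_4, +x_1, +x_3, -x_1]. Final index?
(-2, -7, 0, 2)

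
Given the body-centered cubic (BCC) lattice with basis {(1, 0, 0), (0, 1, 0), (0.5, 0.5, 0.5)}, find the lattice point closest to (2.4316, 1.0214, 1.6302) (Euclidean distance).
(2.5, 1.5, 1.5)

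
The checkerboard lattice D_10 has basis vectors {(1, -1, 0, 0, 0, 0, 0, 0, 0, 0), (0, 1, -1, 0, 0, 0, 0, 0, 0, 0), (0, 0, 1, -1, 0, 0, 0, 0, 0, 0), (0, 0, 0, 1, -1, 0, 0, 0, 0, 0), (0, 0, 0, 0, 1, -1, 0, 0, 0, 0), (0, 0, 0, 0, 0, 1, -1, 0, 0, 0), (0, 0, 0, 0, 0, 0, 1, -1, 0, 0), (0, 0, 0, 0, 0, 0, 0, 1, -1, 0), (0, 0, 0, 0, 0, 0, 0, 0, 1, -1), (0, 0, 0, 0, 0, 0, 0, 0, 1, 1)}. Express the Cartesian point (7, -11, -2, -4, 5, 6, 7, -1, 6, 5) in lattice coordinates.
7b₁ - 4b₂ - 6b₃ - 10b₄ - 5b₅ + b₆ + 8b₇ + 7b₈ + 4b₉ + 9b₁₀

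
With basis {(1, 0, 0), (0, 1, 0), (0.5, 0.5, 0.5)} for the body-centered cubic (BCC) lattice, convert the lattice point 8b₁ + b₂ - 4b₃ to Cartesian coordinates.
(6, -1, -2)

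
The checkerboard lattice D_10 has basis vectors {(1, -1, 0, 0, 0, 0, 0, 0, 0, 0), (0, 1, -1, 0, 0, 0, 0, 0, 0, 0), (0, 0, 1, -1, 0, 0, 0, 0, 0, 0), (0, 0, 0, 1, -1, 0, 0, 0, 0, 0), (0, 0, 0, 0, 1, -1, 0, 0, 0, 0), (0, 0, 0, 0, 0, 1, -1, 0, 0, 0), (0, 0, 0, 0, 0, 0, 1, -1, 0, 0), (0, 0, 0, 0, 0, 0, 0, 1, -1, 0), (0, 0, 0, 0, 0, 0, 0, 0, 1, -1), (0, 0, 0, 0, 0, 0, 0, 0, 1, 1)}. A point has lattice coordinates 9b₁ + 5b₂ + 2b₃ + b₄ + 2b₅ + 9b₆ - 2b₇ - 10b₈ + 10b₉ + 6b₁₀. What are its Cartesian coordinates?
(9, -4, -3, -1, 1, 7, -11, -8, 26, -4)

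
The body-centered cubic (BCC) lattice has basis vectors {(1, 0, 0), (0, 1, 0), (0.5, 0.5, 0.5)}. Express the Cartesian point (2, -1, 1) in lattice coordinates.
b₁ - 2b₂ + 2b₃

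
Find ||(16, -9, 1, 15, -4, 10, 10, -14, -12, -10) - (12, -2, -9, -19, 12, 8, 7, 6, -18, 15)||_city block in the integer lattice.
127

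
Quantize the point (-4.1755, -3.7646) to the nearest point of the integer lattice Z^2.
(-4, -4)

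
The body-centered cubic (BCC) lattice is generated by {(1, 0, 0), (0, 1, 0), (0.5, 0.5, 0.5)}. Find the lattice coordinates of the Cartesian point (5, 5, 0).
5b₁ + 5b₂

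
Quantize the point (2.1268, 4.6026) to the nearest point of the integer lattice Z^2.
(2, 5)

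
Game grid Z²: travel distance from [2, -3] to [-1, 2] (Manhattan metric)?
8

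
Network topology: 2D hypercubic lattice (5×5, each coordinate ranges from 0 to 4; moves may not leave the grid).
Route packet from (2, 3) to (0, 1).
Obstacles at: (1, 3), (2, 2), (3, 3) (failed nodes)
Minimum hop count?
6
(one shortest path: (2, 3) → (2, 4) → (1, 4) → (0, 4) → (0, 3) → (0, 2) → (0, 1))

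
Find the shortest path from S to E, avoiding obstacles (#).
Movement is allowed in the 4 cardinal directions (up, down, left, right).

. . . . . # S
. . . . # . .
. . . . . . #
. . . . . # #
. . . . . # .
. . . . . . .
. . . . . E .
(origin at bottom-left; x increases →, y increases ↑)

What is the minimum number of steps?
9
(one shortest path: (6, 6) → (6, 5) → (5, 5) → (5, 4) → (4, 4) → (4, 3) → (4, 2) → (4, 1) → (5, 1) → (5, 0))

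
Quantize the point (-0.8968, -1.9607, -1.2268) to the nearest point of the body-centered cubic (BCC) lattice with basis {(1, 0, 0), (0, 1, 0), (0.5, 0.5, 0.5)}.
(-1, -2, -1)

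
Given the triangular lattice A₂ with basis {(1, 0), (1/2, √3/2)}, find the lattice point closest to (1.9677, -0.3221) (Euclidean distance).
(2, 0)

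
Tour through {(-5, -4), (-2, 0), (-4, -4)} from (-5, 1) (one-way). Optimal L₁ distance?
11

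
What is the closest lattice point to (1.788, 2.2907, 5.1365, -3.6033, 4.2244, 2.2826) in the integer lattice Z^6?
(2, 2, 5, -4, 4, 2)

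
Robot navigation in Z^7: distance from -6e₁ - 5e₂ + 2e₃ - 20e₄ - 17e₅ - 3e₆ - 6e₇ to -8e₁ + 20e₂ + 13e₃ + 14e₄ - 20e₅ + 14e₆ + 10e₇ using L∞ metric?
34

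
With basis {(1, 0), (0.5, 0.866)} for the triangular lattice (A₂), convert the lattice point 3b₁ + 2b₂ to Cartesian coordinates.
(4, 1.732)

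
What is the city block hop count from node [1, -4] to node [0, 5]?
10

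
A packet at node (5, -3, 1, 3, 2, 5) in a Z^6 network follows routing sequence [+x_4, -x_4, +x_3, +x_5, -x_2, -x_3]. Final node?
(5, -4, 1, 3, 3, 5)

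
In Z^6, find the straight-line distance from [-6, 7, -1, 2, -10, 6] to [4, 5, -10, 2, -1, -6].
20.2485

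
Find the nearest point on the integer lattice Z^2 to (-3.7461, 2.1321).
(-4, 2)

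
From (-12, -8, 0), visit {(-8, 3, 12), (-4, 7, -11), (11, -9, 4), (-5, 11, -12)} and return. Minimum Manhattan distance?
142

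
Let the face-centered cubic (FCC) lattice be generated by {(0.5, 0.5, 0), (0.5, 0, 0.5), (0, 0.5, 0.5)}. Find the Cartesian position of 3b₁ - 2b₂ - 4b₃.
(0.5, -0.5, -3)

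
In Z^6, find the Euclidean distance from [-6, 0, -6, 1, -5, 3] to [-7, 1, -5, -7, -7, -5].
11.619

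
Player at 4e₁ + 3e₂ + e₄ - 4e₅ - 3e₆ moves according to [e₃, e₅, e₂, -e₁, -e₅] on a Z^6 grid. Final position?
(3, 4, 1, 1, -4, -3)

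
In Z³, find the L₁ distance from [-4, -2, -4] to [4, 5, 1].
20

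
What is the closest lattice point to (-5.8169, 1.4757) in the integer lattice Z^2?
(-6, 1)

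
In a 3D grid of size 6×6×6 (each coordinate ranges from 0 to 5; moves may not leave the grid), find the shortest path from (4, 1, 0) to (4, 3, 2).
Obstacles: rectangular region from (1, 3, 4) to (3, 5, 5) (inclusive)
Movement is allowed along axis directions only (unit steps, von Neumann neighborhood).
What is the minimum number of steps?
4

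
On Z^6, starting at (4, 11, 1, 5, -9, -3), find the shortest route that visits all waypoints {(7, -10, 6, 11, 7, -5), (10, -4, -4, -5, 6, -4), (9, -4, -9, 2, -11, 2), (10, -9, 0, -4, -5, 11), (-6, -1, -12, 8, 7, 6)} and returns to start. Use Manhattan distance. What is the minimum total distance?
266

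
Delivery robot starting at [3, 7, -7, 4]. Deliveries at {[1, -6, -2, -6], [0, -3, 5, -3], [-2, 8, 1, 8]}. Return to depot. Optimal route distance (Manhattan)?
90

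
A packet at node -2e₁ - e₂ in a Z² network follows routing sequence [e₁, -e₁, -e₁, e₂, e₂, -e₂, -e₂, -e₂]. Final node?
(-3, -2)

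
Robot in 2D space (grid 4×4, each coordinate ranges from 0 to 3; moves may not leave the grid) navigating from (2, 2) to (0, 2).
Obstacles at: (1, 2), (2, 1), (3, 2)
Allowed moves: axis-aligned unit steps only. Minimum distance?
4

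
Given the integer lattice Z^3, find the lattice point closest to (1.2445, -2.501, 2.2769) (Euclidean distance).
(1, -3, 2)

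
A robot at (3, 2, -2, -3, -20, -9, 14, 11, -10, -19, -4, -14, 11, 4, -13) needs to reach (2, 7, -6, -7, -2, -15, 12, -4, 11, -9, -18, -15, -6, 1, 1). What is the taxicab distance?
135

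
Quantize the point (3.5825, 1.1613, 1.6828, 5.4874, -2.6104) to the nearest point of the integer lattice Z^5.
(4, 1, 2, 5, -3)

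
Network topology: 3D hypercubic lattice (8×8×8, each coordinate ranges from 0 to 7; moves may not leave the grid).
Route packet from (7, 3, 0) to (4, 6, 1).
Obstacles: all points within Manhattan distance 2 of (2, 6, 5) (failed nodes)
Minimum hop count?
7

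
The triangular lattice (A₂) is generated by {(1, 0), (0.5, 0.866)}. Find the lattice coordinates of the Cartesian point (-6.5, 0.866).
-7b₁ + b₂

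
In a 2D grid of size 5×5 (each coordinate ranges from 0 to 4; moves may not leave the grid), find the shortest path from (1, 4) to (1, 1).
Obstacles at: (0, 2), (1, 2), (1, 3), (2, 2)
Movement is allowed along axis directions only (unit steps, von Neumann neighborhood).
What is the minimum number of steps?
7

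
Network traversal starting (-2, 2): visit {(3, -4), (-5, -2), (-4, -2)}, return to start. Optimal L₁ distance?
28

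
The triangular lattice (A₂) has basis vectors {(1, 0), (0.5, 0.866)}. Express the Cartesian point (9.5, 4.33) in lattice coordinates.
7b₁ + 5b₂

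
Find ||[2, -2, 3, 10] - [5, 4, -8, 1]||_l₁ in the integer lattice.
29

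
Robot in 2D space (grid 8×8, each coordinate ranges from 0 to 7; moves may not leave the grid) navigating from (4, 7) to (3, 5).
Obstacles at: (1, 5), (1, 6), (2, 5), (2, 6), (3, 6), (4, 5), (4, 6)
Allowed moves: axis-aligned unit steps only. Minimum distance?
7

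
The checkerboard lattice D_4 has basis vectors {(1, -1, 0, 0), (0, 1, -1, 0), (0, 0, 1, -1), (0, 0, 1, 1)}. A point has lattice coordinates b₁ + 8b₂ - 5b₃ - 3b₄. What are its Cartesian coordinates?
(1, 7, -16, 2)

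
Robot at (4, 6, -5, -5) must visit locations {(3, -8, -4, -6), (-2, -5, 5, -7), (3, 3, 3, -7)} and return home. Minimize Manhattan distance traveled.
64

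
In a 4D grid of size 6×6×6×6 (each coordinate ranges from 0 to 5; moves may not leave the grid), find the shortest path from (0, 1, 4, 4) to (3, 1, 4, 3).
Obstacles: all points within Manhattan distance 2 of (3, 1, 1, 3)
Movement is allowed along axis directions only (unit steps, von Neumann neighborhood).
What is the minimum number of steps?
4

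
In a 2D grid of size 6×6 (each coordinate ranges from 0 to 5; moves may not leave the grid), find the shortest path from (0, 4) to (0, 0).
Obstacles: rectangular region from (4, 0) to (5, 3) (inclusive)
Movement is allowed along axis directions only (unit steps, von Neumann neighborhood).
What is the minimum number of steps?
4
(one shortest path: (0, 4) → (0, 3) → (0, 2) → (0, 1) → (0, 0))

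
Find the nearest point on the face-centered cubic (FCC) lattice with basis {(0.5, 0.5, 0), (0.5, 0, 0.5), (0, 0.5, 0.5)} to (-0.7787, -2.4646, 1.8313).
(-0.5, -2.5, 2)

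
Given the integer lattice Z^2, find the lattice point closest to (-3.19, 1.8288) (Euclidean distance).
(-3, 2)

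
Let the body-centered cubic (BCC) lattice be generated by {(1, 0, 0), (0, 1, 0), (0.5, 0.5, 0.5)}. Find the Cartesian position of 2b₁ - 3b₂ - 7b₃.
(-1.5, -6.5, -3.5)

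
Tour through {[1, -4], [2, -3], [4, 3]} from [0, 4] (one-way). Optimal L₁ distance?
15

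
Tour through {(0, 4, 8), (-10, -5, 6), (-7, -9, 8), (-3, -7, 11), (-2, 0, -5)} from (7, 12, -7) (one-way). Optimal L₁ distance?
77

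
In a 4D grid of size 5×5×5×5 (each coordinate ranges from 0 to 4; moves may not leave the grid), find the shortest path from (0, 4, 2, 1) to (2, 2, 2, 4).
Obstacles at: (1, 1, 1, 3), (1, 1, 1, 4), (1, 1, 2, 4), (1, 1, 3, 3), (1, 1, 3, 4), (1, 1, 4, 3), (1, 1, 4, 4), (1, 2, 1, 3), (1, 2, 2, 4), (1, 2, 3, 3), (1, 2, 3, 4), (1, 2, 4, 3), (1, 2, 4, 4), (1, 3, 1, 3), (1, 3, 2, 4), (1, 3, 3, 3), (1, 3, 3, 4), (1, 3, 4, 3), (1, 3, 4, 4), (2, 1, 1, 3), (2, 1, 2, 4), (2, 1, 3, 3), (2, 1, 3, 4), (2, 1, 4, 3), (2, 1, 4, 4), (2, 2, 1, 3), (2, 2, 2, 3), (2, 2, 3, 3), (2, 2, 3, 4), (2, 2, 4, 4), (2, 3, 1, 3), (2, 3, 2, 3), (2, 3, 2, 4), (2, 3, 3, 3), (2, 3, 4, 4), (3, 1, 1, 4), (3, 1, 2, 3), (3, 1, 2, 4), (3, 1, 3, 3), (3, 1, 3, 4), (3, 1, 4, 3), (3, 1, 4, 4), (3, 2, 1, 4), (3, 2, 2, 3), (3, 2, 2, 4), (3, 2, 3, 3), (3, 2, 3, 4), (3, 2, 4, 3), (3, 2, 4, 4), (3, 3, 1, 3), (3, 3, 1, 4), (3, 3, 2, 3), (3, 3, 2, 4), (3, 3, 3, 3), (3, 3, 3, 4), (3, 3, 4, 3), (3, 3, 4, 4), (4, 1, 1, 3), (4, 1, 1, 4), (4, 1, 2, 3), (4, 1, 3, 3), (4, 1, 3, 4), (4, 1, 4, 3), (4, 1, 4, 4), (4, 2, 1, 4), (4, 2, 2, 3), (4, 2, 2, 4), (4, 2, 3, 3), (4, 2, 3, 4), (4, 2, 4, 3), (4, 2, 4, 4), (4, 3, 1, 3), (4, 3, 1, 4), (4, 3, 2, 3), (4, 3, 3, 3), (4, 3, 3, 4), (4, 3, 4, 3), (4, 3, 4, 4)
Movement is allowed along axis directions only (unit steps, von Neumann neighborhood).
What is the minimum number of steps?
9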